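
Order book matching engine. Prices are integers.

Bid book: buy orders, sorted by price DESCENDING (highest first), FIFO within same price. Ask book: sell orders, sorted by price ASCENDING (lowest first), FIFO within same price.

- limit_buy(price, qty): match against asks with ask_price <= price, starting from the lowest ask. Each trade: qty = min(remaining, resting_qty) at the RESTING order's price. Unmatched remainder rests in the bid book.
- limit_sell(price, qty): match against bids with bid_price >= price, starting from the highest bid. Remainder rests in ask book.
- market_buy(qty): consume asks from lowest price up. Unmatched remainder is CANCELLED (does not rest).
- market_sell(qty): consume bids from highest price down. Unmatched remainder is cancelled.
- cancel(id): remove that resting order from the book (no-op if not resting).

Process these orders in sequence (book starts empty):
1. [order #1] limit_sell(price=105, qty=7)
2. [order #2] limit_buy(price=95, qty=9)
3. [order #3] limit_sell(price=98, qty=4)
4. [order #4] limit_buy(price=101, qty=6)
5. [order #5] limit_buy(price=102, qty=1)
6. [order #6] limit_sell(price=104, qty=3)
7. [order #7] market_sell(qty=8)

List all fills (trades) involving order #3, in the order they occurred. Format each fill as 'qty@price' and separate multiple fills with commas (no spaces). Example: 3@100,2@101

After op 1 [order #1] limit_sell(price=105, qty=7): fills=none; bids=[-] asks=[#1:7@105]
After op 2 [order #2] limit_buy(price=95, qty=9): fills=none; bids=[#2:9@95] asks=[#1:7@105]
After op 3 [order #3] limit_sell(price=98, qty=4): fills=none; bids=[#2:9@95] asks=[#3:4@98 #1:7@105]
After op 4 [order #4] limit_buy(price=101, qty=6): fills=#4x#3:4@98; bids=[#4:2@101 #2:9@95] asks=[#1:7@105]
After op 5 [order #5] limit_buy(price=102, qty=1): fills=none; bids=[#5:1@102 #4:2@101 #2:9@95] asks=[#1:7@105]
After op 6 [order #6] limit_sell(price=104, qty=3): fills=none; bids=[#5:1@102 #4:2@101 #2:9@95] asks=[#6:3@104 #1:7@105]
After op 7 [order #7] market_sell(qty=8): fills=#5x#7:1@102 #4x#7:2@101 #2x#7:5@95; bids=[#2:4@95] asks=[#6:3@104 #1:7@105]

Answer: 4@98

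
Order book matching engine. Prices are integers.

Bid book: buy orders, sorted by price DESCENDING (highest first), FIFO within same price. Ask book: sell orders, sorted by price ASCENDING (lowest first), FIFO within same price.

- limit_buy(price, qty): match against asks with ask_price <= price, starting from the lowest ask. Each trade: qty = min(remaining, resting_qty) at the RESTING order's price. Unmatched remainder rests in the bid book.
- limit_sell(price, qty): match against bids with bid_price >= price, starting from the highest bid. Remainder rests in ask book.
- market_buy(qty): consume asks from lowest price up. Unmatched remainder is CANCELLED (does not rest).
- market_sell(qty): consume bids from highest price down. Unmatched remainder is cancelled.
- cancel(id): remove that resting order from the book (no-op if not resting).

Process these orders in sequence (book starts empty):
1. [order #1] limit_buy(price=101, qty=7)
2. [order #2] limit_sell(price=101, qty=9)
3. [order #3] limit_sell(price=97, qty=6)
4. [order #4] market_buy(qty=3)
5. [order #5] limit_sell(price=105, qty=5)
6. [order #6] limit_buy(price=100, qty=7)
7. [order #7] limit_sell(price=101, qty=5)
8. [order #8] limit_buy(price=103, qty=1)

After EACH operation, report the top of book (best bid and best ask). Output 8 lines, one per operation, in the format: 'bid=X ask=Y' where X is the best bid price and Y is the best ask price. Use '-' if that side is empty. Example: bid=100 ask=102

After op 1 [order #1] limit_buy(price=101, qty=7): fills=none; bids=[#1:7@101] asks=[-]
After op 2 [order #2] limit_sell(price=101, qty=9): fills=#1x#2:7@101; bids=[-] asks=[#2:2@101]
After op 3 [order #3] limit_sell(price=97, qty=6): fills=none; bids=[-] asks=[#3:6@97 #2:2@101]
After op 4 [order #4] market_buy(qty=3): fills=#4x#3:3@97; bids=[-] asks=[#3:3@97 #2:2@101]
After op 5 [order #5] limit_sell(price=105, qty=5): fills=none; bids=[-] asks=[#3:3@97 #2:2@101 #5:5@105]
After op 6 [order #6] limit_buy(price=100, qty=7): fills=#6x#3:3@97; bids=[#6:4@100] asks=[#2:2@101 #5:5@105]
After op 7 [order #7] limit_sell(price=101, qty=5): fills=none; bids=[#6:4@100] asks=[#2:2@101 #7:5@101 #5:5@105]
After op 8 [order #8] limit_buy(price=103, qty=1): fills=#8x#2:1@101; bids=[#6:4@100] asks=[#2:1@101 #7:5@101 #5:5@105]

Answer: bid=101 ask=-
bid=- ask=101
bid=- ask=97
bid=- ask=97
bid=- ask=97
bid=100 ask=101
bid=100 ask=101
bid=100 ask=101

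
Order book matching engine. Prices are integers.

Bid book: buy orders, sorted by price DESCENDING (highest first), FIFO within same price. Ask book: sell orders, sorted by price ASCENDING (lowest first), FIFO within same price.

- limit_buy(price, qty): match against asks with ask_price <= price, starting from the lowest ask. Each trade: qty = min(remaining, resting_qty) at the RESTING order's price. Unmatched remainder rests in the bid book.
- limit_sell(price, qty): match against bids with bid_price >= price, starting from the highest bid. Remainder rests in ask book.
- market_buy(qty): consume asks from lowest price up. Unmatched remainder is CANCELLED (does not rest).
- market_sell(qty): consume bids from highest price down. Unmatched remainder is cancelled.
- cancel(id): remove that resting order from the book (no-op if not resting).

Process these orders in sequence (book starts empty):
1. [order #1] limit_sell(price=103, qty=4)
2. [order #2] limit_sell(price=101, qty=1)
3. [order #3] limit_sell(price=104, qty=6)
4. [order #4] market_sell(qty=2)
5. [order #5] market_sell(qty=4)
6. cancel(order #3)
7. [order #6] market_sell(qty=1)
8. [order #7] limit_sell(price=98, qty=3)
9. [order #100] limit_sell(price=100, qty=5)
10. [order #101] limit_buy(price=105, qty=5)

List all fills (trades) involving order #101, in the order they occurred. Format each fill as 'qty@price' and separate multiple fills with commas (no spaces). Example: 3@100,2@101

Answer: 3@98,2@100

Derivation:
After op 1 [order #1] limit_sell(price=103, qty=4): fills=none; bids=[-] asks=[#1:4@103]
After op 2 [order #2] limit_sell(price=101, qty=1): fills=none; bids=[-] asks=[#2:1@101 #1:4@103]
After op 3 [order #3] limit_sell(price=104, qty=6): fills=none; bids=[-] asks=[#2:1@101 #1:4@103 #3:6@104]
After op 4 [order #4] market_sell(qty=2): fills=none; bids=[-] asks=[#2:1@101 #1:4@103 #3:6@104]
After op 5 [order #5] market_sell(qty=4): fills=none; bids=[-] asks=[#2:1@101 #1:4@103 #3:6@104]
After op 6 cancel(order #3): fills=none; bids=[-] asks=[#2:1@101 #1:4@103]
After op 7 [order #6] market_sell(qty=1): fills=none; bids=[-] asks=[#2:1@101 #1:4@103]
After op 8 [order #7] limit_sell(price=98, qty=3): fills=none; bids=[-] asks=[#7:3@98 #2:1@101 #1:4@103]
After op 9 [order #100] limit_sell(price=100, qty=5): fills=none; bids=[-] asks=[#7:3@98 #100:5@100 #2:1@101 #1:4@103]
After op 10 [order #101] limit_buy(price=105, qty=5): fills=#101x#7:3@98 #101x#100:2@100; bids=[-] asks=[#100:3@100 #2:1@101 #1:4@103]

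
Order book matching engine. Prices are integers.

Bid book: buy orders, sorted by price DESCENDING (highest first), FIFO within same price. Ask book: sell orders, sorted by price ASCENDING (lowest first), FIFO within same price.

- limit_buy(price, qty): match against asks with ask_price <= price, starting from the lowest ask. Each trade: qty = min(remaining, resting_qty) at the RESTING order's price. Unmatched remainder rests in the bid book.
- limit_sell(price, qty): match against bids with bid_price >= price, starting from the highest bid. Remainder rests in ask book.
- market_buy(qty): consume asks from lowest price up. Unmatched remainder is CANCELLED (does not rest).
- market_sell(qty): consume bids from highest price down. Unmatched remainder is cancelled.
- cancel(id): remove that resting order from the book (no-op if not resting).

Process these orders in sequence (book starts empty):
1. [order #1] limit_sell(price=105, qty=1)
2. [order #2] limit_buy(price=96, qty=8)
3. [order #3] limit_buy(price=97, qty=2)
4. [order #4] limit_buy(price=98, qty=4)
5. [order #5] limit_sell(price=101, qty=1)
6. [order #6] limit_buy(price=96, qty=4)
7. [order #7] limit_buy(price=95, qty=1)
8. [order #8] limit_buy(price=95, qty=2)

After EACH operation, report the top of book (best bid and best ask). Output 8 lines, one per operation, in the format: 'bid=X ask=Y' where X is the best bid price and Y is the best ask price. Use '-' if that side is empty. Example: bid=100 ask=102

After op 1 [order #1] limit_sell(price=105, qty=1): fills=none; bids=[-] asks=[#1:1@105]
After op 2 [order #2] limit_buy(price=96, qty=8): fills=none; bids=[#2:8@96] asks=[#1:1@105]
After op 3 [order #3] limit_buy(price=97, qty=2): fills=none; bids=[#3:2@97 #2:8@96] asks=[#1:1@105]
After op 4 [order #4] limit_buy(price=98, qty=4): fills=none; bids=[#4:4@98 #3:2@97 #2:8@96] asks=[#1:1@105]
After op 5 [order #5] limit_sell(price=101, qty=1): fills=none; bids=[#4:4@98 #3:2@97 #2:8@96] asks=[#5:1@101 #1:1@105]
After op 6 [order #6] limit_buy(price=96, qty=4): fills=none; bids=[#4:4@98 #3:2@97 #2:8@96 #6:4@96] asks=[#5:1@101 #1:1@105]
After op 7 [order #7] limit_buy(price=95, qty=1): fills=none; bids=[#4:4@98 #3:2@97 #2:8@96 #6:4@96 #7:1@95] asks=[#5:1@101 #1:1@105]
After op 8 [order #8] limit_buy(price=95, qty=2): fills=none; bids=[#4:4@98 #3:2@97 #2:8@96 #6:4@96 #7:1@95 #8:2@95] asks=[#5:1@101 #1:1@105]

Answer: bid=- ask=105
bid=96 ask=105
bid=97 ask=105
bid=98 ask=105
bid=98 ask=101
bid=98 ask=101
bid=98 ask=101
bid=98 ask=101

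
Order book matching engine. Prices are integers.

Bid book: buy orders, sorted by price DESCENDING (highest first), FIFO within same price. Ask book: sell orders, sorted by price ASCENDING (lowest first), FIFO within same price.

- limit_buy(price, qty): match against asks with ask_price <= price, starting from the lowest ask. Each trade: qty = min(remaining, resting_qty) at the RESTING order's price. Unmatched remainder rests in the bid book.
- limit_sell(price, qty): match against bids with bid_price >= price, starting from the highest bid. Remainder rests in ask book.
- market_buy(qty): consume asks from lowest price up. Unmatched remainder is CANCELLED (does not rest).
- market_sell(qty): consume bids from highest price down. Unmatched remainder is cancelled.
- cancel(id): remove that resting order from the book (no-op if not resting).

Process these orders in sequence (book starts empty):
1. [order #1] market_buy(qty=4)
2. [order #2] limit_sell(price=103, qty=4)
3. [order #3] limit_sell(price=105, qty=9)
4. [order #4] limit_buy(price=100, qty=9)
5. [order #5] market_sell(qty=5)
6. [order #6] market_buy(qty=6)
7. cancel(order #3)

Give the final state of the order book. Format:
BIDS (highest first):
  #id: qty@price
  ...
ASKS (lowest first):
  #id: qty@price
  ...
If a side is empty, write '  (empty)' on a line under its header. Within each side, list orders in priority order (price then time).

Answer: BIDS (highest first):
  #4: 4@100
ASKS (lowest first):
  (empty)

Derivation:
After op 1 [order #1] market_buy(qty=4): fills=none; bids=[-] asks=[-]
After op 2 [order #2] limit_sell(price=103, qty=4): fills=none; bids=[-] asks=[#2:4@103]
After op 3 [order #3] limit_sell(price=105, qty=9): fills=none; bids=[-] asks=[#2:4@103 #3:9@105]
After op 4 [order #4] limit_buy(price=100, qty=9): fills=none; bids=[#4:9@100] asks=[#2:4@103 #3:9@105]
After op 5 [order #5] market_sell(qty=5): fills=#4x#5:5@100; bids=[#4:4@100] asks=[#2:4@103 #3:9@105]
After op 6 [order #6] market_buy(qty=6): fills=#6x#2:4@103 #6x#3:2@105; bids=[#4:4@100] asks=[#3:7@105]
After op 7 cancel(order #3): fills=none; bids=[#4:4@100] asks=[-]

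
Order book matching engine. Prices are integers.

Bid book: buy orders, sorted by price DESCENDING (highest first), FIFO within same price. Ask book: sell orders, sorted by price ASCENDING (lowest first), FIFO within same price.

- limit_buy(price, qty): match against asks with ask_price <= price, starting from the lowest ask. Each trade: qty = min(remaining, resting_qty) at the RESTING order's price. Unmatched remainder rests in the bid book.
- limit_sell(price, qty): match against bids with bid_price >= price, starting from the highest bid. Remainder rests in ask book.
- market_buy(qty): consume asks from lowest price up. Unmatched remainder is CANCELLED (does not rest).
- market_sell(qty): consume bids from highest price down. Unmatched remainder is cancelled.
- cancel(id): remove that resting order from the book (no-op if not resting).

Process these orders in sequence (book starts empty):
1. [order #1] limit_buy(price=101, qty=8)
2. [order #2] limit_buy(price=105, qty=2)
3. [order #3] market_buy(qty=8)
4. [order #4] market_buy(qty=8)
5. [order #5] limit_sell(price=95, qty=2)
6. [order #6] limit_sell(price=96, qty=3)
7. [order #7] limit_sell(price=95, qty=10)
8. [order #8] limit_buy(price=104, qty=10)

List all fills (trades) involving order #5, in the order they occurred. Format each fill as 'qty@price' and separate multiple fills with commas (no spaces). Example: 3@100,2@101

Answer: 2@105

Derivation:
After op 1 [order #1] limit_buy(price=101, qty=8): fills=none; bids=[#1:8@101] asks=[-]
After op 2 [order #2] limit_buy(price=105, qty=2): fills=none; bids=[#2:2@105 #1:8@101] asks=[-]
After op 3 [order #3] market_buy(qty=8): fills=none; bids=[#2:2@105 #1:8@101] asks=[-]
After op 4 [order #4] market_buy(qty=8): fills=none; bids=[#2:2@105 #1:8@101] asks=[-]
After op 5 [order #5] limit_sell(price=95, qty=2): fills=#2x#5:2@105; bids=[#1:8@101] asks=[-]
After op 6 [order #6] limit_sell(price=96, qty=3): fills=#1x#6:3@101; bids=[#1:5@101] asks=[-]
After op 7 [order #7] limit_sell(price=95, qty=10): fills=#1x#7:5@101; bids=[-] asks=[#7:5@95]
After op 8 [order #8] limit_buy(price=104, qty=10): fills=#8x#7:5@95; bids=[#8:5@104] asks=[-]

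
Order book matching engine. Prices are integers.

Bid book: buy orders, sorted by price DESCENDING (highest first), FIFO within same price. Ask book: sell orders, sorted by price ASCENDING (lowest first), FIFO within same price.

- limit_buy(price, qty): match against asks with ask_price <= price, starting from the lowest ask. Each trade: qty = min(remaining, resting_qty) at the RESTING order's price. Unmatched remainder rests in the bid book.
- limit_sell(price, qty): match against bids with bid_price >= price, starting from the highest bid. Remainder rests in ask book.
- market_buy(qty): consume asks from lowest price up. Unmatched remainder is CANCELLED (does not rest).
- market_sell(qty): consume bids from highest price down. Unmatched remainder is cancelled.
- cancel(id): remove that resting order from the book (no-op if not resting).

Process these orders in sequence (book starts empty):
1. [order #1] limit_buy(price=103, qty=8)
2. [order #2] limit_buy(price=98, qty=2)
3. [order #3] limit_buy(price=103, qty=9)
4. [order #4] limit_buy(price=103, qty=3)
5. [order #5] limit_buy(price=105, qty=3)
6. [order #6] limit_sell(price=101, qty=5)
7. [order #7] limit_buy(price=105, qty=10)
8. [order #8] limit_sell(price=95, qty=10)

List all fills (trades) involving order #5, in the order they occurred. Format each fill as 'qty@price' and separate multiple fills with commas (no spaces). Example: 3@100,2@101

Answer: 3@105

Derivation:
After op 1 [order #1] limit_buy(price=103, qty=8): fills=none; bids=[#1:8@103] asks=[-]
After op 2 [order #2] limit_buy(price=98, qty=2): fills=none; bids=[#1:8@103 #2:2@98] asks=[-]
After op 3 [order #3] limit_buy(price=103, qty=9): fills=none; bids=[#1:8@103 #3:9@103 #2:2@98] asks=[-]
After op 4 [order #4] limit_buy(price=103, qty=3): fills=none; bids=[#1:8@103 #3:9@103 #4:3@103 #2:2@98] asks=[-]
After op 5 [order #5] limit_buy(price=105, qty=3): fills=none; bids=[#5:3@105 #1:8@103 #3:9@103 #4:3@103 #2:2@98] asks=[-]
After op 6 [order #6] limit_sell(price=101, qty=5): fills=#5x#6:3@105 #1x#6:2@103; bids=[#1:6@103 #3:9@103 #4:3@103 #2:2@98] asks=[-]
After op 7 [order #7] limit_buy(price=105, qty=10): fills=none; bids=[#7:10@105 #1:6@103 #3:9@103 #4:3@103 #2:2@98] asks=[-]
After op 8 [order #8] limit_sell(price=95, qty=10): fills=#7x#8:10@105; bids=[#1:6@103 #3:9@103 #4:3@103 #2:2@98] asks=[-]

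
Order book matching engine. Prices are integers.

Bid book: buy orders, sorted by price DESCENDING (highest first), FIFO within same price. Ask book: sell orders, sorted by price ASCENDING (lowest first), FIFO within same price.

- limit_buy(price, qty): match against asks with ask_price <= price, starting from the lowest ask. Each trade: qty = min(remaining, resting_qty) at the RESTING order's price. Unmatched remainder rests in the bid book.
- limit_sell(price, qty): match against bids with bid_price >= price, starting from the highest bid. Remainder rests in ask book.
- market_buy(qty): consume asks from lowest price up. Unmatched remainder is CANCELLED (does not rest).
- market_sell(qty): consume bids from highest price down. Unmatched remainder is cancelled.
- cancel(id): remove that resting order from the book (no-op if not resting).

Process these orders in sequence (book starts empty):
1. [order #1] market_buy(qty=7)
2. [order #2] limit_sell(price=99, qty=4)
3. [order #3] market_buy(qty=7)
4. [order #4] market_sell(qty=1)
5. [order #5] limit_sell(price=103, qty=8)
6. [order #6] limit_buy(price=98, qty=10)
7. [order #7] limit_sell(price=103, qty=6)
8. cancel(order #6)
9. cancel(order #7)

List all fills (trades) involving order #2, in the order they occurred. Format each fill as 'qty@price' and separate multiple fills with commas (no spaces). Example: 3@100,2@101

Answer: 4@99

Derivation:
After op 1 [order #1] market_buy(qty=7): fills=none; bids=[-] asks=[-]
After op 2 [order #2] limit_sell(price=99, qty=4): fills=none; bids=[-] asks=[#2:4@99]
After op 3 [order #3] market_buy(qty=7): fills=#3x#2:4@99; bids=[-] asks=[-]
After op 4 [order #4] market_sell(qty=1): fills=none; bids=[-] asks=[-]
After op 5 [order #5] limit_sell(price=103, qty=8): fills=none; bids=[-] asks=[#5:8@103]
After op 6 [order #6] limit_buy(price=98, qty=10): fills=none; bids=[#6:10@98] asks=[#5:8@103]
After op 7 [order #7] limit_sell(price=103, qty=6): fills=none; bids=[#6:10@98] asks=[#5:8@103 #7:6@103]
After op 8 cancel(order #6): fills=none; bids=[-] asks=[#5:8@103 #7:6@103]
After op 9 cancel(order #7): fills=none; bids=[-] asks=[#5:8@103]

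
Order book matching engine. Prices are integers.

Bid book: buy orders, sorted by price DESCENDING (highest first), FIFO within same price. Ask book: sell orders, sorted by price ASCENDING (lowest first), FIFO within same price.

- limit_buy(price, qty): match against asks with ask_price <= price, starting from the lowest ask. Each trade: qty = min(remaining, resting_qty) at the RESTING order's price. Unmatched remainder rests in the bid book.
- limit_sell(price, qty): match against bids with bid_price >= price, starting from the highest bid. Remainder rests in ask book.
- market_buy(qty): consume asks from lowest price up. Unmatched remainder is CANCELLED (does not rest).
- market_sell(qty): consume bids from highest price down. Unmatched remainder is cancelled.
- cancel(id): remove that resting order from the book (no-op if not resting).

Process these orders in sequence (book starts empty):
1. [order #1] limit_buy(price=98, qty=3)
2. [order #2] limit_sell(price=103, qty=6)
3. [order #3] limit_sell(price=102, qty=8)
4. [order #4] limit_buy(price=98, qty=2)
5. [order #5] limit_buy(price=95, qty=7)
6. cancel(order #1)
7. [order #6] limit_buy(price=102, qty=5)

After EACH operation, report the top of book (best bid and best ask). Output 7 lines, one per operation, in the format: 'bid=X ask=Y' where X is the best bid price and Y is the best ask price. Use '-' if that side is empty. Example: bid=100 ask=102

Answer: bid=98 ask=-
bid=98 ask=103
bid=98 ask=102
bid=98 ask=102
bid=98 ask=102
bid=98 ask=102
bid=98 ask=102

Derivation:
After op 1 [order #1] limit_buy(price=98, qty=3): fills=none; bids=[#1:3@98] asks=[-]
After op 2 [order #2] limit_sell(price=103, qty=6): fills=none; bids=[#1:3@98] asks=[#2:6@103]
After op 3 [order #3] limit_sell(price=102, qty=8): fills=none; bids=[#1:3@98] asks=[#3:8@102 #2:6@103]
After op 4 [order #4] limit_buy(price=98, qty=2): fills=none; bids=[#1:3@98 #4:2@98] asks=[#3:8@102 #2:6@103]
After op 5 [order #5] limit_buy(price=95, qty=7): fills=none; bids=[#1:3@98 #4:2@98 #5:7@95] asks=[#3:8@102 #2:6@103]
After op 6 cancel(order #1): fills=none; bids=[#4:2@98 #5:7@95] asks=[#3:8@102 #2:6@103]
After op 7 [order #6] limit_buy(price=102, qty=5): fills=#6x#3:5@102; bids=[#4:2@98 #5:7@95] asks=[#3:3@102 #2:6@103]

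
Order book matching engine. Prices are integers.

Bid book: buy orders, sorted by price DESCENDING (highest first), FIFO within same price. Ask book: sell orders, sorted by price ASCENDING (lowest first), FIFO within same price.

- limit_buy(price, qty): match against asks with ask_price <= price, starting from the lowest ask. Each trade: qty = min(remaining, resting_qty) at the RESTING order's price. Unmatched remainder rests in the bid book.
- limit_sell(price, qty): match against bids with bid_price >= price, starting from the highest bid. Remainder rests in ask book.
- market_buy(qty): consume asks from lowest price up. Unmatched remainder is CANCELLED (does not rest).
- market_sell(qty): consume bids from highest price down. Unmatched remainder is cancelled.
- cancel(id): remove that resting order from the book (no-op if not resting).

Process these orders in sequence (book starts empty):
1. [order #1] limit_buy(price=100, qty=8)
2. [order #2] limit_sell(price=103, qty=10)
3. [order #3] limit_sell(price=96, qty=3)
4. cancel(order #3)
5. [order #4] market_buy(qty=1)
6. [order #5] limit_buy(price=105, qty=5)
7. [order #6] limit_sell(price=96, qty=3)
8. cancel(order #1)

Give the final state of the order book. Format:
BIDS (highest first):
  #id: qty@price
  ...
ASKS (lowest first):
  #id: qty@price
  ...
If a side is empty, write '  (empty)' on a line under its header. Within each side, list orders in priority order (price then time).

Answer: BIDS (highest first):
  (empty)
ASKS (lowest first):
  #2: 4@103

Derivation:
After op 1 [order #1] limit_buy(price=100, qty=8): fills=none; bids=[#1:8@100] asks=[-]
After op 2 [order #2] limit_sell(price=103, qty=10): fills=none; bids=[#1:8@100] asks=[#2:10@103]
After op 3 [order #3] limit_sell(price=96, qty=3): fills=#1x#3:3@100; bids=[#1:5@100] asks=[#2:10@103]
After op 4 cancel(order #3): fills=none; bids=[#1:5@100] asks=[#2:10@103]
After op 5 [order #4] market_buy(qty=1): fills=#4x#2:1@103; bids=[#1:5@100] asks=[#2:9@103]
After op 6 [order #5] limit_buy(price=105, qty=5): fills=#5x#2:5@103; bids=[#1:5@100] asks=[#2:4@103]
After op 7 [order #6] limit_sell(price=96, qty=3): fills=#1x#6:3@100; bids=[#1:2@100] asks=[#2:4@103]
After op 8 cancel(order #1): fills=none; bids=[-] asks=[#2:4@103]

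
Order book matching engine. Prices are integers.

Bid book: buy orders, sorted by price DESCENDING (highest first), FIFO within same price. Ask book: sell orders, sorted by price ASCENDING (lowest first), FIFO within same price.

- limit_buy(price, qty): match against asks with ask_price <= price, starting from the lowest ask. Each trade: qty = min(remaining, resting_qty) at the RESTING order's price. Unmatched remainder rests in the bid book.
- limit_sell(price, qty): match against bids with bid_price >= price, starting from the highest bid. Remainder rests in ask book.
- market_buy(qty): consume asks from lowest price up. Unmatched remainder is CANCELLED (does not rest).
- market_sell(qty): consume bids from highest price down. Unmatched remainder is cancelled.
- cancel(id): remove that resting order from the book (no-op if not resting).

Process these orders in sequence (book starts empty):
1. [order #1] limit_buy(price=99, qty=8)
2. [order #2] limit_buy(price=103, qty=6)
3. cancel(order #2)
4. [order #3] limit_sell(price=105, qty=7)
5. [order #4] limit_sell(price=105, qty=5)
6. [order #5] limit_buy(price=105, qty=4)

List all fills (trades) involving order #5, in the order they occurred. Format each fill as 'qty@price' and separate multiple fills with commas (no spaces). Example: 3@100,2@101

Answer: 4@105

Derivation:
After op 1 [order #1] limit_buy(price=99, qty=8): fills=none; bids=[#1:8@99] asks=[-]
After op 2 [order #2] limit_buy(price=103, qty=6): fills=none; bids=[#2:6@103 #1:8@99] asks=[-]
After op 3 cancel(order #2): fills=none; bids=[#1:8@99] asks=[-]
After op 4 [order #3] limit_sell(price=105, qty=7): fills=none; bids=[#1:8@99] asks=[#3:7@105]
After op 5 [order #4] limit_sell(price=105, qty=5): fills=none; bids=[#1:8@99] asks=[#3:7@105 #4:5@105]
After op 6 [order #5] limit_buy(price=105, qty=4): fills=#5x#3:4@105; bids=[#1:8@99] asks=[#3:3@105 #4:5@105]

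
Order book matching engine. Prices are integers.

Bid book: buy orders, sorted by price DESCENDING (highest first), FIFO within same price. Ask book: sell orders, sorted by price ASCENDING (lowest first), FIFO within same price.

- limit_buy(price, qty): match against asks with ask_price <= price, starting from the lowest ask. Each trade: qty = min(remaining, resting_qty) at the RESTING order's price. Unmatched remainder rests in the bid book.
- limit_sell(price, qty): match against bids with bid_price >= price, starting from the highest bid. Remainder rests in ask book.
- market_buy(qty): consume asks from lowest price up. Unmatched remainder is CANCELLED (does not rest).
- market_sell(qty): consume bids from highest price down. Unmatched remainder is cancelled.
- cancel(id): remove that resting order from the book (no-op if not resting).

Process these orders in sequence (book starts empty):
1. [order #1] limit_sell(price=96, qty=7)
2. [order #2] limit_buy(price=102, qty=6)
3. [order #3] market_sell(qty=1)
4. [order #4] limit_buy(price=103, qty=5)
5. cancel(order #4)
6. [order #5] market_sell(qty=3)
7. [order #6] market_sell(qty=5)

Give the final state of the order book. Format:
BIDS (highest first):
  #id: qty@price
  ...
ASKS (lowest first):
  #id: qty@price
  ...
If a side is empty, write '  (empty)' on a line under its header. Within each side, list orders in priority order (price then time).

Answer: BIDS (highest first):
  (empty)
ASKS (lowest first):
  (empty)

Derivation:
After op 1 [order #1] limit_sell(price=96, qty=7): fills=none; bids=[-] asks=[#1:7@96]
After op 2 [order #2] limit_buy(price=102, qty=6): fills=#2x#1:6@96; bids=[-] asks=[#1:1@96]
After op 3 [order #3] market_sell(qty=1): fills=none; bids=[-] asks=[#1:1@96]
After op 4 [order #4] limit_buy(price=103, qty=5): fills=#4x#1:1@96; bids=[#4:4@103] asks=[-]
After op 5 cancel(order #4): fills=none; bids=[-] asks=[-]
After op 6 [order #5] market_sell(qty=3): fills=none; bids=[-] asks=[-]
After op 7 [order #6] market_sell(qty=5): fills=none; bids=[-] asks=[-]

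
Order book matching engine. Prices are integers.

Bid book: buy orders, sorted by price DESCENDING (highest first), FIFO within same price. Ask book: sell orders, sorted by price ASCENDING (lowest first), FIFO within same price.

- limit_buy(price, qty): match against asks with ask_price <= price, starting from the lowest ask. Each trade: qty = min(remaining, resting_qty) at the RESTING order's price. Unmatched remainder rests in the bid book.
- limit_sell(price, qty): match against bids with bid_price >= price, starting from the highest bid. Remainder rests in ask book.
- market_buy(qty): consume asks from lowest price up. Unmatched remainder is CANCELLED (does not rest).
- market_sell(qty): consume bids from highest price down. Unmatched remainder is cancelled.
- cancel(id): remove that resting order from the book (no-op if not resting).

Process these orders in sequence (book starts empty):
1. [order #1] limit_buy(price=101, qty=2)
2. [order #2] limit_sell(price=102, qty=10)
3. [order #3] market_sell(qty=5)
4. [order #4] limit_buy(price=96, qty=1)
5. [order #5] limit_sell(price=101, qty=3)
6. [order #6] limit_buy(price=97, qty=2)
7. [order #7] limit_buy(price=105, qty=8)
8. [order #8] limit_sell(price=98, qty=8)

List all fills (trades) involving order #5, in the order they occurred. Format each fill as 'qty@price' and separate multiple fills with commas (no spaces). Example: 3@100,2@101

After op 1 [order #1] limit_buy(price=101, qty=2): fills=none; bids=[#1:2@101] asks=[-]
After op 2 [order #2] limit_sell(price=102, qty=10): fills=none; bids=[#1:2@101] asks=[#2:10@102]
After op 3 [order #3] market_sell(qty=5): fills=#1x#3:2@101; bids=[-] asks=[#2:10@102]
After op 4 [order #4] limit_buy(price=96, qty=1): fills=none; bids=[#4:1@96] asks=[#2:10@102]
After op 5 [order #5] limit_sell(price=101, qty=3): fills=none; bids=[#4:1@96] asks=[#5:3@101 #2:10@102]
After op 6 [order #6] limit_buy(price=97, qty=2): fills=none; bids=[#6:2@97 #4:1@96] asks=[#5:3@101 #2:10@102]
After op 7 [order #7] limit_buy(price=105, qty=8): fills=#7x#5:3@101 #7x#2:5@102; bids=[#6:2@97 #4:1@96] asks=[#2:5@102]
After op 8 [order #8] limit_sell(price=98, qty=8): fills=none; bids=[#6:2@97 #4:1@96] asks=[#8:8@98 #2:5@102]

Answer: 3@101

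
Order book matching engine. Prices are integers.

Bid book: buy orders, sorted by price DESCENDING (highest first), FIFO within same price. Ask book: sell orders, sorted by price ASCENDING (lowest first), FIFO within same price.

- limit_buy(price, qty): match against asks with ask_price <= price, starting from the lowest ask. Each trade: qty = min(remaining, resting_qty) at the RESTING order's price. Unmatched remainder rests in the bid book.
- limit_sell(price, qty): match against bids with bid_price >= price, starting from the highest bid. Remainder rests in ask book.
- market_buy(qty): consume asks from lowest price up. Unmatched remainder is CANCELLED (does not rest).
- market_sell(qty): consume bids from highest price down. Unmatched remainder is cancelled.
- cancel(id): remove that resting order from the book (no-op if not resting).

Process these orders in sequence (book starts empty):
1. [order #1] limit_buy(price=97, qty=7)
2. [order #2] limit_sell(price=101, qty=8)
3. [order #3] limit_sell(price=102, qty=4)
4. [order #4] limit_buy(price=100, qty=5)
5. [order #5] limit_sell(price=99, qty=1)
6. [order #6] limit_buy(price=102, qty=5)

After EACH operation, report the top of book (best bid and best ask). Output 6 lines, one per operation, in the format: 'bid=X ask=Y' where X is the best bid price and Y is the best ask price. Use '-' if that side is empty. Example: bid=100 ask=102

After op 1 [order #1] limit_buy(price=97, qty=7): fills=none; bids=[#1:7@97] asks=[-]
After op 2 [order #2] limit_sell(price=101, qty=8): fills=none; bids=[#1:7@97] asks=[#2:8@101]
After op 3 [order #3] limit_sell(price=102, qty=4): fills=none; bids=[#1:7@97] asks=[#2:8@101 #3:4@102]
After op 4 [order #4] limit_buy(price=100, qty=5): fills=none; bids=[#4:5@100 #1:7@97] asks=[#2:8@101 #3:4@102]
After op 5 [order #5] limit_sell(price=99, qty=1): fills=#4x#5:1@100; bids=[#4:4@100 #1:7@97] asks=[#2:8@101 #3:4@102]
After op 6 [order #6] limit_buy(price=102, qty=5): fills=#6x#2:5@101; bids=[#4:4@100 #1:7@97] asks=[#2:3@101 #3:4@102]

Answer: bid=97 ask=-
bid=97 ask=101
bid=97 ask=101
bid=100 ask=101
bid=100 ask=101
bid=100 ask=101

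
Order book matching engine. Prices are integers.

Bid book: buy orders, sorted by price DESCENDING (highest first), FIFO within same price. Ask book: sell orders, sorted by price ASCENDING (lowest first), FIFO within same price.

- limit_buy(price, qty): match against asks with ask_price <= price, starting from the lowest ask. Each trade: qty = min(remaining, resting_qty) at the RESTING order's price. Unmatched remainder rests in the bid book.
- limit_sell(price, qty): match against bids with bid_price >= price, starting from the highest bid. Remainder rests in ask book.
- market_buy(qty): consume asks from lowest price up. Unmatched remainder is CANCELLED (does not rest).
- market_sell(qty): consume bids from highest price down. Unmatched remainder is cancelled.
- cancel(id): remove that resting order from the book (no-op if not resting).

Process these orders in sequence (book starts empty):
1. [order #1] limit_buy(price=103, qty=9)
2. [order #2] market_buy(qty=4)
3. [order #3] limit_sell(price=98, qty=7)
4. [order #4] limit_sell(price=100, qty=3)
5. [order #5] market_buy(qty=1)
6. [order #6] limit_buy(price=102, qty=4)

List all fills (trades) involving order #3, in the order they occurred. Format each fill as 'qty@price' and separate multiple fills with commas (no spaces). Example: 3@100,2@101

Answer: 7@103

Derivation:
After op 1 [order #1] limit_buy(price=103, qty=9): fills=none; bids=[#1:9@103] asks=[-]
After op 2 [order #2] market_buy(qty=4): fills=none; bids=[#1:9@103] asks=[-]
After op 3 [order #3] limit_sell(price=98, qty=7): fills=#1x#3:7@103; bids=[#1:2@103] asks=[-]
After op 4 [order #4] limit_sell(price=100, qty=3): fills=#1x#4:2@103; bids=[-] asks=[#4:1@100]
After op 5 [order #5] market_buy(qty=1): fills=#5x#4:1@100; bids=[-] asks=[-]
After op 6 [order #6] limit_buy(price=102, qty=4): fills=none; bids=[#6:4@102] asks=[-]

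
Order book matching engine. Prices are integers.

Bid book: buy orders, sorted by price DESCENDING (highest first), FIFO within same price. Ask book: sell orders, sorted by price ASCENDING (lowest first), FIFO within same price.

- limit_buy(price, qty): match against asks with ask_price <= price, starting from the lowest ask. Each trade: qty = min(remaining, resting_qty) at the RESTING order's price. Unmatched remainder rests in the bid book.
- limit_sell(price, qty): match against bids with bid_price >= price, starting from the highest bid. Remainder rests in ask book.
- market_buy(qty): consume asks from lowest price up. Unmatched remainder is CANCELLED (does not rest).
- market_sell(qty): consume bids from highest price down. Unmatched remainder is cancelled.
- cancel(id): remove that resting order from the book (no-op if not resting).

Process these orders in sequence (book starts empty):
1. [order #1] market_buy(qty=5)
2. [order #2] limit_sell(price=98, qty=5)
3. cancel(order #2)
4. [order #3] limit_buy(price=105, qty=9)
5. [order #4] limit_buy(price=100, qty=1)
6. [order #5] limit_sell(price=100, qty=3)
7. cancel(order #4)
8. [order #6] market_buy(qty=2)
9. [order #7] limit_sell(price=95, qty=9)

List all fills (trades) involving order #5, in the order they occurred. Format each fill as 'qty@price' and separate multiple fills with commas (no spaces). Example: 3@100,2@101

Answer: 3@105

Derivation:
After op 1 [order #1] market_buy(qty=5): fills=none; bids=[-] asks=[-]
After op 2 [order #2] limit_sell(price=98, qty=5): fills=none; bids=[-] asks=[#2:5@98]
After op 3 cancel(order #2): fills=none; bids=[-] asks=[-]
After op 4 [order #3] limit_buy(price=105, qty=9): fills=none; bids=[#3:9@105] asks=[-]
After op 5 [order #4] limit_buy(price=100, qty=1): fills=none; bids=[#3:9@105 #4:1@100] asks=[-]
After op 6 [order #5] limit_sell(price=100, qty=3): fills=#3x#5:3@105; bids=[#3:6@105 #4:1@100] asks=[-]
After op 7 cancel(order #4): fills=none; bids=[#3:6@105] asks=[-]
After op 8 [order #6] market_buy(qty=2): fills=none; bids=[#3:6@105] asks=[-]
After op 9 [order #7] limit_sell(price=95, qty=9): fills=#3x#7:6@105; bids=[-] asks=[#7:3@95]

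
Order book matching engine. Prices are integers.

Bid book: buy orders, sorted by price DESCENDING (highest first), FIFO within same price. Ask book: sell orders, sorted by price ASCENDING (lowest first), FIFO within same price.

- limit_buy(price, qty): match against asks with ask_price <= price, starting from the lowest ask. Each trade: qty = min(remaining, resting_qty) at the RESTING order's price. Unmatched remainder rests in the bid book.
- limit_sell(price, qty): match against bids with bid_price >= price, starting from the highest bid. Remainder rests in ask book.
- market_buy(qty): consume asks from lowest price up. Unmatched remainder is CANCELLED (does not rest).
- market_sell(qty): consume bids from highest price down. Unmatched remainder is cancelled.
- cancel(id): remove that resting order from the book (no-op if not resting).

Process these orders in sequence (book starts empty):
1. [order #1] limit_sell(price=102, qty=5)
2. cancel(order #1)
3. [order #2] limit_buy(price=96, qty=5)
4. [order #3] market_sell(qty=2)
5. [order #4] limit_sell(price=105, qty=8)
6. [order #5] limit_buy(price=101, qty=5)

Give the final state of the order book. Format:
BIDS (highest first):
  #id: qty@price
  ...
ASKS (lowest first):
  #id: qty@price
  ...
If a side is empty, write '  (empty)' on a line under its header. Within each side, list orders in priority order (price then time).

After op 1 [order #1] limit_sell(price=102, qty=5): fills=none; bids=[-] asks=[#1:5@102]
After op 2 cancel(order #1): fills=none; bids=[-] asks=[-]
After op 3 [order #2] limit_buy(price=96, qty=5): fills=none; bids=[#2:5@96] asks=[-]
After op 4 [order #3] market_sell(qty=2): fills=#2x#3:2@96; bids=[#2:3@96] asks=[-]
After op 5 [order #4] limit_sell(price=105, qty=8): fills=none; bids=[#2:3@96] asks=[#4:8@105]
After op 6 [order #5] limit_buy(price=101, qty=5): fills=none; bids=[#5:5@101 #2:3@96] asks=[#4:8@105]

Answer: BIDS (highest first):
  #5: 5@101
  #2: 3@96
ASKS (lowest first):
  #4: 8@105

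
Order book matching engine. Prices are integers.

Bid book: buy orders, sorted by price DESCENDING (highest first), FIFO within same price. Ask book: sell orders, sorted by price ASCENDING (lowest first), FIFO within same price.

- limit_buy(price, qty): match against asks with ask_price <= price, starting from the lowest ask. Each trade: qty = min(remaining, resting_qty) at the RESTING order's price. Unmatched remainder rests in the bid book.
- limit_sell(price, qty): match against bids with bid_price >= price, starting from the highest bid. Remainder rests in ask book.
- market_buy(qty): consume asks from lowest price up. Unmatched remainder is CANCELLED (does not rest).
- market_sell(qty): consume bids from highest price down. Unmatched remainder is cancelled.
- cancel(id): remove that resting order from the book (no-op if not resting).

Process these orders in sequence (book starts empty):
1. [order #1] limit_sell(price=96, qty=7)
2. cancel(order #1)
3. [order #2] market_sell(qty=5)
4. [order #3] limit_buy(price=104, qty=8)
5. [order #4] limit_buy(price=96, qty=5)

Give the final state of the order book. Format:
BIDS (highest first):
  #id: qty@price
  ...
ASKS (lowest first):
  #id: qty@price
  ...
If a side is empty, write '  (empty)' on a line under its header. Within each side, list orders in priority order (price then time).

After op 1 [order #1] limit_sell(price=96, qty=7): fills=none; bids=[-] asks=[#1:7@96]
After op 2 cancel(order #1): fills=none; bids=[-] asks=[-]
After op 3 [order #2] market_sell(qty=5): fills=none; bids=[-] asks=[-]
After op 4 [order #3] limit_buy(price=104, qty=8): fills=none; bids=[#3:8@104] asks=[-]
After op 5 [order #4] limit_buy(price=96, qty=5): fills=none; bids=[#3:8@104 #4:5@96] asks=[-]

Answer: BIDS (highest first):
  #3: 8@104
  #4: 5@96
ASKS (lowest first):
  (empty)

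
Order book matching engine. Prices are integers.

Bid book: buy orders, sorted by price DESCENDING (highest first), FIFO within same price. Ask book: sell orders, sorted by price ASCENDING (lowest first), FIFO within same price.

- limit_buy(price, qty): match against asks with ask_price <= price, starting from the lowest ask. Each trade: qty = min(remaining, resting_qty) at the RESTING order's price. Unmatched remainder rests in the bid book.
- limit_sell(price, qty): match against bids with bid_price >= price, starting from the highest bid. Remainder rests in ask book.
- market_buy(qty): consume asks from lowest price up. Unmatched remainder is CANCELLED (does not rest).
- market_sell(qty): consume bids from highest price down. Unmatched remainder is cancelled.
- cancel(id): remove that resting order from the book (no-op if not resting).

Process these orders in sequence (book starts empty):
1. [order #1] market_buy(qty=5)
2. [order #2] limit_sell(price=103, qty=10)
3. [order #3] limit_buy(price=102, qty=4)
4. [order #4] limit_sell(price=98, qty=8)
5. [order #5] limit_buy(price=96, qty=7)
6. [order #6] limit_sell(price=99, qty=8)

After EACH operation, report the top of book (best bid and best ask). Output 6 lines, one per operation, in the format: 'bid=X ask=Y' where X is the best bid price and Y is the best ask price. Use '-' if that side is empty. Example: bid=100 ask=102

Answer: bid=- ask=-
bid=- ask=103
bid=102 ask=103
bid=- ask=98
bid=96 ask=98
bid=96 ask=98

Derivation:
After op 1 [order #1] market_buy(qty=5): fills=none; bids=[-] asks=[-]
After op 2 [order #2] limit_sell(price=103, qty=10): fills=none; bids=[-] asks=[#2:10@103]
After op 3 [order #3] limit_buy(price=102, qty=4): fills=none; bids=[#3:4@102] asks=[#2:10@103]
After op 4 [order #4] limit_sell(price=98, qty=8): fills=#3x#4:4@102; bids=[-] asks=[#4:4@98 #2:10@103]
After op 5 [order #5] limit_buy(price=96, qty=7): fills=none; bids=[#5:7@96] asks=[#4:4@98 #2:10@103]
After op 6 [order #6] limit_sell(price=99, qty=8): fills=none; bids=[#5:7@96] asks=[#4:4@98 #6:8@99 #2:10@103]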